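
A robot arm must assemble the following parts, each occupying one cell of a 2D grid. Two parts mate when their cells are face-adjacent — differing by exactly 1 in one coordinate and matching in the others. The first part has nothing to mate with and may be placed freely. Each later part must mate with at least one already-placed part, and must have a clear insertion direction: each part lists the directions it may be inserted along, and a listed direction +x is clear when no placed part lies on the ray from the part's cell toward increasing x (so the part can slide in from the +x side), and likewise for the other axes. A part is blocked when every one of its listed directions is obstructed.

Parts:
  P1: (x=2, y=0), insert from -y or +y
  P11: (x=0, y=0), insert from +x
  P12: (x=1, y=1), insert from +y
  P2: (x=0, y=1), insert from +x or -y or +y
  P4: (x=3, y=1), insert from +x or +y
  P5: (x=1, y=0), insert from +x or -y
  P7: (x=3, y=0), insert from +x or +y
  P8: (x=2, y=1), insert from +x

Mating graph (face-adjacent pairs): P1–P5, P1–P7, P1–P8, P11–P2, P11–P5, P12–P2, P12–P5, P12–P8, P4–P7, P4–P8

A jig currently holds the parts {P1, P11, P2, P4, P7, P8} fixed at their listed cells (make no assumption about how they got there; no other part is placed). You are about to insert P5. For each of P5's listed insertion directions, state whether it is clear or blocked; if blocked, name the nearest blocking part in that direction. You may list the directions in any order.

+x: nearest on ray is P1@(2, 0) ⇒ blocked
-y: ray from P5(1, 0) has no placed part ⇒ clear

+x: blocked by P1; -y: clear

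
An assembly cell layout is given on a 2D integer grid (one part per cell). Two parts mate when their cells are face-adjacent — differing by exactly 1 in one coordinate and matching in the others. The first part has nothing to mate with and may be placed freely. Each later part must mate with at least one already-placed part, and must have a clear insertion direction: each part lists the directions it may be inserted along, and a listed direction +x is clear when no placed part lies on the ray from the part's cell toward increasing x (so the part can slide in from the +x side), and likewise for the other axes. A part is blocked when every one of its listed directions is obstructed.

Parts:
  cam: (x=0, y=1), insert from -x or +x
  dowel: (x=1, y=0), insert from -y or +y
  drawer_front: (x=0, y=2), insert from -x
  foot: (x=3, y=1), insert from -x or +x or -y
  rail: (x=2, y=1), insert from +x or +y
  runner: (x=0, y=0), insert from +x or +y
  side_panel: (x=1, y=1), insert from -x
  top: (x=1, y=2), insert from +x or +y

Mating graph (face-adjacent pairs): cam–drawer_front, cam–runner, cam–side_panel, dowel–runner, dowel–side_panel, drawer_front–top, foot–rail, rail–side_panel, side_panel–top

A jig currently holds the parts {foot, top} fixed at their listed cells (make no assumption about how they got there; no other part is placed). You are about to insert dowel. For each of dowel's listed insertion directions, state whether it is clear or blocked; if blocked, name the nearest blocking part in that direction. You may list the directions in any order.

+y: blocked by top; -y: clear

-y: ray from dowel(1, 0) has no placed part ⇒ clear
+y: nearest on ray is top@(1, 2) ⇒ blocked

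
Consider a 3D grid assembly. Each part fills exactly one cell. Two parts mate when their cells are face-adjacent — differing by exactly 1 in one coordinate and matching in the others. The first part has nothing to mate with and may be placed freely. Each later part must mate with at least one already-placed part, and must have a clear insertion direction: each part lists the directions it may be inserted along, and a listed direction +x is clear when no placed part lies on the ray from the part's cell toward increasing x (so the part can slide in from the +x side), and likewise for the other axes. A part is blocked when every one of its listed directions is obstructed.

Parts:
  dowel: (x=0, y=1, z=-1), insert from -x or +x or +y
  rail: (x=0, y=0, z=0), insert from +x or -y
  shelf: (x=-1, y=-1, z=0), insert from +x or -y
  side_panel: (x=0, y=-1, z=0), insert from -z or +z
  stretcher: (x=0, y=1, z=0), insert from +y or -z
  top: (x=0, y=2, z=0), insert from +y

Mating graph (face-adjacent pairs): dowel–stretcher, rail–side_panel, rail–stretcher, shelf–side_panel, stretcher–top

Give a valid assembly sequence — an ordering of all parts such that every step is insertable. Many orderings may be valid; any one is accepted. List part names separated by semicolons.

shelf; side_panel; rail; stretcher; top; dowel

1. shelf@(-1, -1, 0) [+x clear] — {shelf}
2. side_panel@(0, -1, 0) [-z clear] — {shelf, side_panel}
3. rail@(0, 0, 0) [+x clear] — {rail, shelf, side_panel}
4. stretcher@(0, 1, 0) [+y clear] — {rail, shelf, side_panel, stretcher}
5. top@(0, 2, 0) [+y clear] — {rail, shelf, side_panel, stretcher, top}
6. dowel@(0, 1, -1) [-x clear] — {dowel, rail, shelf, side_panel, stretcher, top}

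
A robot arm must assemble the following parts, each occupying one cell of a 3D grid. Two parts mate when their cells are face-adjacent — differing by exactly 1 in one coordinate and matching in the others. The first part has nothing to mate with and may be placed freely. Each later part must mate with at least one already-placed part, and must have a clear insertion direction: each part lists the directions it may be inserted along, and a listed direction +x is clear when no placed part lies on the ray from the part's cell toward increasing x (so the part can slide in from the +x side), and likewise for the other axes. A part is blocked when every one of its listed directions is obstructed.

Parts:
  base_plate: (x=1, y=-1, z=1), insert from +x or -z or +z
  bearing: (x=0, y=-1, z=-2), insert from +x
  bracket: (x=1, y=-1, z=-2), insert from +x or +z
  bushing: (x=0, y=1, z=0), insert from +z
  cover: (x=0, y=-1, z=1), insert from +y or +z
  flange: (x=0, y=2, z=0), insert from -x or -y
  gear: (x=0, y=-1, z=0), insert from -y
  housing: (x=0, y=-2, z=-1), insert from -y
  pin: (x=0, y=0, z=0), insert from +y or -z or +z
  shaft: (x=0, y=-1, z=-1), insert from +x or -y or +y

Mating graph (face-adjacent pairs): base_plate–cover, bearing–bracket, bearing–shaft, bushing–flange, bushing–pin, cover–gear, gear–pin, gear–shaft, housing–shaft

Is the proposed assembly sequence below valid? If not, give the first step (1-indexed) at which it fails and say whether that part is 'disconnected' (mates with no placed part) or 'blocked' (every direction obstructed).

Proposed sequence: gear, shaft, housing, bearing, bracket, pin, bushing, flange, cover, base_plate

1. gear@(0, -1, 0) [-y clear] — {gear}
2. shaft@(0, -1, -1) [+x clear] — {gear, shaft}
3. housing@(0, -2, -1) [-y clear] — {gear, housing, shaft}
4. bearing@(0, -1, -2) [+x clear] — {bearing, gear, housing, shaft}
5. bracket@(1, -1, -2) [+x clear] — {bearing, bracket, gear, housing, shaft}
6. pin@(0, 0, 0) [+y clear] — {bearing, bracket, gear, housing, pin, shaft}
7. bushing@(0, 1, 0) [+z clear] — {bearing, bracket, bushing, gear, housing, pin, shaft}
8. flange@(0, 2, 0) [-x clear] — {bearing, bracket, bushing, flange, gear, housing, pin, shaft}
9. cover@(0, -1, 1) [+y clear] — {bearing, bracket, bushing, cover, flange, gear, housing, pin, shaft}
10. base_plate@(1, -1, 1) [+x clear] — {base_plate, bearing, bracket, bushing, cover, flange, gear, housing, pin, shaft}

Valid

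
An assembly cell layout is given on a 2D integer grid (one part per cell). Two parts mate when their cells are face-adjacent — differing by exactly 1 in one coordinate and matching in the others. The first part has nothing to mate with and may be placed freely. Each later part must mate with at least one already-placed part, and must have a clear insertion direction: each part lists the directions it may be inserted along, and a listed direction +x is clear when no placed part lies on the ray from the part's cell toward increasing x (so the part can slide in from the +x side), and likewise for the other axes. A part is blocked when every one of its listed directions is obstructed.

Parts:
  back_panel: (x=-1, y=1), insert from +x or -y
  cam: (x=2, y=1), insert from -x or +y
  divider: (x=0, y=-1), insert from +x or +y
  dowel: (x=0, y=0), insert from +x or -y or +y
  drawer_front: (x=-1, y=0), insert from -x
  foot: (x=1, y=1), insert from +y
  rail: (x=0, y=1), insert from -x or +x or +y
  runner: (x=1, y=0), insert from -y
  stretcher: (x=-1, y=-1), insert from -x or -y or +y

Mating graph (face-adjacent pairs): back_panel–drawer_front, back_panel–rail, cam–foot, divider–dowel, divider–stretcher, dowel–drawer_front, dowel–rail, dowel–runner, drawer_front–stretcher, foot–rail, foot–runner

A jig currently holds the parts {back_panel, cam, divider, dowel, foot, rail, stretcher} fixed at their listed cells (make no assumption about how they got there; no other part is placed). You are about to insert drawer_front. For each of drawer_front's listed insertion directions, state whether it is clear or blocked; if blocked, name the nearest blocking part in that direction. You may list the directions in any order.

-x: clear

-x: ray from drawer_front(-1, 0) has no placed part ⇒ clear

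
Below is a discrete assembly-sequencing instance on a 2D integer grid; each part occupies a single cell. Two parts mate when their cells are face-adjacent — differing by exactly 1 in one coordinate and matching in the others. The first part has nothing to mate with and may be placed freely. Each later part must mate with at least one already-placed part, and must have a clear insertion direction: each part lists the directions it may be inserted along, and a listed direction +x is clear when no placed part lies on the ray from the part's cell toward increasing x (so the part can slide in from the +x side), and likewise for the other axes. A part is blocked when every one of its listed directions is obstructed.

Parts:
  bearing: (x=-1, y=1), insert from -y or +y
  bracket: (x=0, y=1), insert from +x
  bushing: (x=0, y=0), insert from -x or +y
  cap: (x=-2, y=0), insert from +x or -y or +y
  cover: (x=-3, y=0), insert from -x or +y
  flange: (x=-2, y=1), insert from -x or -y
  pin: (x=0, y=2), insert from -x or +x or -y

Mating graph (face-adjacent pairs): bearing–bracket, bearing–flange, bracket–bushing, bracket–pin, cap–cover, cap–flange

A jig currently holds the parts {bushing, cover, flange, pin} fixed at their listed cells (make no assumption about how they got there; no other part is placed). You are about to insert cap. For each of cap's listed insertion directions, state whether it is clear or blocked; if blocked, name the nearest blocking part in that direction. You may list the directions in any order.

+x: nearest on ray is bushing@(0, 0) ⇒ blocked
-y: ray from cap(-2, 0) has no placed part ⇒ clear
+y: nearest on ray is flange@(-2, 1) ⇒ blocked

+x: blocked by bushing; +y: blocked by flange; -y: clear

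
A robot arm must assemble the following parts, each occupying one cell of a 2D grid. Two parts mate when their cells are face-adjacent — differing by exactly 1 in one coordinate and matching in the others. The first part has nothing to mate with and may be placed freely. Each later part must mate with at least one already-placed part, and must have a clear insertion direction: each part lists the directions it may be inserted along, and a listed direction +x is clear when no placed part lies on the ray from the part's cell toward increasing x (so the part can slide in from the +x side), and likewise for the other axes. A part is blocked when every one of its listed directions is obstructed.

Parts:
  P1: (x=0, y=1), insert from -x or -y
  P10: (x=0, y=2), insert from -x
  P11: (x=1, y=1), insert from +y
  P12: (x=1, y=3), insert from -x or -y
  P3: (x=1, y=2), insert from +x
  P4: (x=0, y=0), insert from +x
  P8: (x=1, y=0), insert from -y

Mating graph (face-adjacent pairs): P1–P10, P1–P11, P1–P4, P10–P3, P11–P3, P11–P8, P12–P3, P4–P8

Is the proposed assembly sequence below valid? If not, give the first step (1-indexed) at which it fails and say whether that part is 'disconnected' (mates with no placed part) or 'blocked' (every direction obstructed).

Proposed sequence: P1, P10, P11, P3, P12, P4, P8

1. P1@(0, 1) [-x clear] — {P1}
2. P10@(0, 2) [-x clear] — {P1, P10}
3. P11@(1, 1) [+y clear] — {P1, P10, P11}
4. P3@(1, 2) [+x clear] — {P1, P10, P11, P3}
5. P12@(1, 3) [-x clear] — {P1, P10, P11, P12, P3}
6. P4@(0, 0) [+x clear] — {P1, P10, P11, P12, P3, P4}
7. P8@(1, 0) [-y clear] — {P1, P10, P11, P12, P3, P4, P8}

Valid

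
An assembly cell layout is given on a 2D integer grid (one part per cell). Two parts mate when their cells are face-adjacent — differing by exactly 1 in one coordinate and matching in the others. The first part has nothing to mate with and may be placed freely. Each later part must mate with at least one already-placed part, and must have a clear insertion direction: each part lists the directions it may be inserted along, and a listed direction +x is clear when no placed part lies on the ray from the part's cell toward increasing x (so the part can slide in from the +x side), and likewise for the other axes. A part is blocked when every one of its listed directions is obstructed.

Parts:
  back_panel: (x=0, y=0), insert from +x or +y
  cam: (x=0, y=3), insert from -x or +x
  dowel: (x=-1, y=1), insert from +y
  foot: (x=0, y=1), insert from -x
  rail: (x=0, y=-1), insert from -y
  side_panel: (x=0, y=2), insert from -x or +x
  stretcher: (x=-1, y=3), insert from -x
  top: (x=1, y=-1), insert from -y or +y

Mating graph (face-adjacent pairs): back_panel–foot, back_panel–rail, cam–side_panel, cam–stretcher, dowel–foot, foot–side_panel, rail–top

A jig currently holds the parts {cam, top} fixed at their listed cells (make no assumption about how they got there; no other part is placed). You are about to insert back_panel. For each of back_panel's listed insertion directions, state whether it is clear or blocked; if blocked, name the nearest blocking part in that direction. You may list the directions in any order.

+x: clear; +y: blocked by cam

+x: ray from back_panel(0, 0) has no placed part ⇒ clear
+y: nearest on ray is cam@(0, 3) ⇒ blocked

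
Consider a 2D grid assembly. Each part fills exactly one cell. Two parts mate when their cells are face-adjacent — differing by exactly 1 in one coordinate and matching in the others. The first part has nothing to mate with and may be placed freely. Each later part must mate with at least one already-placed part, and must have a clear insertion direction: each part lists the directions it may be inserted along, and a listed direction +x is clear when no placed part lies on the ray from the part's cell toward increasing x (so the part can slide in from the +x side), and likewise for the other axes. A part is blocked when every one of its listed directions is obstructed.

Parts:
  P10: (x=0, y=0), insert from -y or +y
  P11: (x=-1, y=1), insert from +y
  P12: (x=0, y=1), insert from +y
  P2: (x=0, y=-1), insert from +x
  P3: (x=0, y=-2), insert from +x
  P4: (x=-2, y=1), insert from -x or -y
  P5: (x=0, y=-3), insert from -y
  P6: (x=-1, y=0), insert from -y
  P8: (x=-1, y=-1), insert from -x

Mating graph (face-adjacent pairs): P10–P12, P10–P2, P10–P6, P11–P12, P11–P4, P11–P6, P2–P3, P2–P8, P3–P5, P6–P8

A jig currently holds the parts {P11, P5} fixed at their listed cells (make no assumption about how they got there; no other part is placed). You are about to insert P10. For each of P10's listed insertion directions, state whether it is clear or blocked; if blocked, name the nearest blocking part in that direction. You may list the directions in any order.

-y: nearest on ray is P5@(0, -3) ⇒ blocked
+y: ray from P10(0, 0) has no placed part ⇒ clear

+y: clear; -y: blocked by P5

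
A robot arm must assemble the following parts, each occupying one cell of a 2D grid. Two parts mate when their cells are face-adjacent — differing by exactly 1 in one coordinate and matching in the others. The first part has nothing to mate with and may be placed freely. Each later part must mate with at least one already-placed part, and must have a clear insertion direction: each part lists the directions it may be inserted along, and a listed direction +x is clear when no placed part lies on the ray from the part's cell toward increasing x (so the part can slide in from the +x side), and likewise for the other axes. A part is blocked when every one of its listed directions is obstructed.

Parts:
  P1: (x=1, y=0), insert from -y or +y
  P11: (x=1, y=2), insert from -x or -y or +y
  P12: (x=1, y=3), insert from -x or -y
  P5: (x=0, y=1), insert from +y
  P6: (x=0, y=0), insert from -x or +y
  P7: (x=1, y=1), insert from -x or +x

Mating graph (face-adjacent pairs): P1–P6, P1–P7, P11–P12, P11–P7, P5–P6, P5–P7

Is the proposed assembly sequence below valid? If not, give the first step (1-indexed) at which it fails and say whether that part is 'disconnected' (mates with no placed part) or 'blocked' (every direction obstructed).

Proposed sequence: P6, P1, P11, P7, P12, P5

1. P6@(0, 0) [-x clear] — {P6}
2. P1@(1, 0) [-y clear] — {P1, P6}
3. P11@(1, 2) — no placed neighbour ⇒ disconnected

Invalid at step 3 (disconnected)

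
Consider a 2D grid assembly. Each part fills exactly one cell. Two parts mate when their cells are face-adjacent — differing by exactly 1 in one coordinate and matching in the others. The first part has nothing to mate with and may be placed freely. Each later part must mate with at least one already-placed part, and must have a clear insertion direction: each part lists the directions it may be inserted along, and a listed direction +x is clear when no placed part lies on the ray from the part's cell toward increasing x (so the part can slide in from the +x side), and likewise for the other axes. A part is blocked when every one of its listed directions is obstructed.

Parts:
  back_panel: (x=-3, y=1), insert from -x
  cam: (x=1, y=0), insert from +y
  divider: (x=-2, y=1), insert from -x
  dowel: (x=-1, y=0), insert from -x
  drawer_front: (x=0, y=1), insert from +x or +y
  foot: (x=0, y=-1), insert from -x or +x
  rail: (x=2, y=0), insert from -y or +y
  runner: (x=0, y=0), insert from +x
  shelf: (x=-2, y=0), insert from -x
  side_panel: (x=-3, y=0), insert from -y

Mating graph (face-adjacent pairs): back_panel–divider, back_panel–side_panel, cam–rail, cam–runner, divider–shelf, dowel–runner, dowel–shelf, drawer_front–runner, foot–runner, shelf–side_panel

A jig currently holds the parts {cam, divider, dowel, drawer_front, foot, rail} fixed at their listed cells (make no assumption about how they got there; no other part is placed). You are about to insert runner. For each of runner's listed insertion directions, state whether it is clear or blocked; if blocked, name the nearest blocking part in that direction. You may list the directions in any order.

+x: nearest on ray is cam@(1, 0) ⇒ blocked

+x: blocked by cam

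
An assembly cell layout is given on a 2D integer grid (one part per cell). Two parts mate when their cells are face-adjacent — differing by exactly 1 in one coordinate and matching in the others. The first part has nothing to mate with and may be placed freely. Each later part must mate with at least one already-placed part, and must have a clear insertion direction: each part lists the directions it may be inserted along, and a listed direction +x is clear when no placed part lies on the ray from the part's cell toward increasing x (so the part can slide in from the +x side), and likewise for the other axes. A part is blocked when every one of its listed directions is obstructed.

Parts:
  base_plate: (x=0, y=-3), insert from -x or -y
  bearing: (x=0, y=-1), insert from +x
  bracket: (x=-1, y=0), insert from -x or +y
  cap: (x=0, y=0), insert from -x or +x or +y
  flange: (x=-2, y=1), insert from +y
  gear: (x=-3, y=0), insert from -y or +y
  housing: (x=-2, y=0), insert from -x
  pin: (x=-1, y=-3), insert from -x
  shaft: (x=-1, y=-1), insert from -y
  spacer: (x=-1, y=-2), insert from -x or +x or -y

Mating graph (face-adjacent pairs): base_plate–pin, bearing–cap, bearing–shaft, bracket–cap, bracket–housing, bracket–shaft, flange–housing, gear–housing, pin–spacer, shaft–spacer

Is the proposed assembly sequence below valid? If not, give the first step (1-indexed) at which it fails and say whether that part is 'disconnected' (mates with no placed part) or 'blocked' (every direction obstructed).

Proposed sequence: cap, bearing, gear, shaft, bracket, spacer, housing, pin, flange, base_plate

Invalid at step 3 (disconnected)

1. cap@(0, 0) [-x clear] — {cap}
2. bearing@(0, -1) [+x clear] — {bearing, cap}
3. gear@(-3, 0) — no placed neighbour ⇒ disconnected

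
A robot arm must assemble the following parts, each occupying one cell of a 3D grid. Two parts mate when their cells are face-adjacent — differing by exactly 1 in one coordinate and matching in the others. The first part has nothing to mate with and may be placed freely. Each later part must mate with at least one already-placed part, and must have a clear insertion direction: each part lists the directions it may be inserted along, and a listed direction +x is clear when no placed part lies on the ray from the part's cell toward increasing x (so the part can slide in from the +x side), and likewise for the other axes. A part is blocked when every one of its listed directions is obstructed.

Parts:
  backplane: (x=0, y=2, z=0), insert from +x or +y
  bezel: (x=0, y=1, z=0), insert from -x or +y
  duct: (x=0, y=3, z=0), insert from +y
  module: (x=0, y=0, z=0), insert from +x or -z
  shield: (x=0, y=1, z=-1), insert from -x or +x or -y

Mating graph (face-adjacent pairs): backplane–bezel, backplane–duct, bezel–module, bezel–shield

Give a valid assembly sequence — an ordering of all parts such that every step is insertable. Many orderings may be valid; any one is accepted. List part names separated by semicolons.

duct; backplane; bezel; module; shield

1. duct@(0, 3, 0) [+y clear] — {duct}
2. backplane@(0, 2, 0) [+x clear] — {backplane, duct}
3. bezel@(0, 1, 0) [-x clear] — {backplane, bezel, duct}
4. module@(0, 0, 0) [+x clear] — {backplane, bezel, duct, module}
5. shield@(0, 1, -1) [-x clear] — {backplane, bezel, duct, module, shield}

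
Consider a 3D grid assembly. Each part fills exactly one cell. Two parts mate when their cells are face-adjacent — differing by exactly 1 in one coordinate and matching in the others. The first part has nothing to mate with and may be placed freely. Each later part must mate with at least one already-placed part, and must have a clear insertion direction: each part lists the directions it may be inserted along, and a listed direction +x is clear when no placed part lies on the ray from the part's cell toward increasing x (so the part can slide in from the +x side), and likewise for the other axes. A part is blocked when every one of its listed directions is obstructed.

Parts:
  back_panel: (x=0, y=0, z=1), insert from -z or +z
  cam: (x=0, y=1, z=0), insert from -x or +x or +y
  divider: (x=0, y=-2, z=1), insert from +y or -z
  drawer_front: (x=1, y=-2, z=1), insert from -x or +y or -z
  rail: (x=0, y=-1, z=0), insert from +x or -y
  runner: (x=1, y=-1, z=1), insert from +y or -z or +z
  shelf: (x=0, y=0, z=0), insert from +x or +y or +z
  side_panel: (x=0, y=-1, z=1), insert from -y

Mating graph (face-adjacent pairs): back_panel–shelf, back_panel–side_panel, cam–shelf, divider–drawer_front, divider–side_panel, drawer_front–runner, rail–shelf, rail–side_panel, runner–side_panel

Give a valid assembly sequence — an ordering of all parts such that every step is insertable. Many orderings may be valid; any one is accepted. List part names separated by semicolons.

drawer_front; runner; side_panel; rail; shelf; cam; divider; back_panel

1. drawer_front@(1, -2, 1) [-x clear] — {drawer_front}
2. runner@(1, -1, 1) [+y clear] — {drawer_front, runner}
3. side_panel@(0, -1, 1) [-y clear] — {drawer_front, runner, side_panel}
4. rail@(0, -1, 0) [+x clear] — {drawer_front, rail, runner, side_panel}
5. shelf@(0, 0, 0) [+x clear] — {drawer_front, rail, runner, shelf, side_panel}
6. cam@(0, 1, 0) [-x clear] — {cam, drawer_front, rail, runner, shelf, side_panel}
7. divider@(0, -2, 1) [-z clear] — {cam, divider, drawer_front, rail, runner, shelf, side_panel}
8. back_panel@(0, 0, 1) [+z clear] — {back_panel, cam, divider, drawer_front, rail, runner, shelf, side_panel}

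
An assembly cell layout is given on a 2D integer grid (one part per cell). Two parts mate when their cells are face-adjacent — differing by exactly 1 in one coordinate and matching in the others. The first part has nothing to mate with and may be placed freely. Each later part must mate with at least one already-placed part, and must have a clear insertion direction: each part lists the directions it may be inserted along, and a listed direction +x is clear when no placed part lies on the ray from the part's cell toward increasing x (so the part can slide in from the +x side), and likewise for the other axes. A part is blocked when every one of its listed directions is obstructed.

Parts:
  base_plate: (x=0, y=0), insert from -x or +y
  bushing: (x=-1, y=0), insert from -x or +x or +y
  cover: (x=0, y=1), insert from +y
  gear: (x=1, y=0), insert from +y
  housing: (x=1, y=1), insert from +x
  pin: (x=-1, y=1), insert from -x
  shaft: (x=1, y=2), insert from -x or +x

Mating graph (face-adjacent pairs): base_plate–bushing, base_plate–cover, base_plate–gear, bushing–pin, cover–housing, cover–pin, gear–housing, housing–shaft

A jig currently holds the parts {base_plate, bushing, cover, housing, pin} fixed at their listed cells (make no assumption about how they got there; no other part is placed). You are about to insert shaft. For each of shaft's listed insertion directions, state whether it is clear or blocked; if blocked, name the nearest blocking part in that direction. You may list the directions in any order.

+x: clear; -x: clear

-x: ray from shaft(1, 2) has no placed part ⇒ clear
+x: ray from shaft(1, 2) has no placed part ⇒ clear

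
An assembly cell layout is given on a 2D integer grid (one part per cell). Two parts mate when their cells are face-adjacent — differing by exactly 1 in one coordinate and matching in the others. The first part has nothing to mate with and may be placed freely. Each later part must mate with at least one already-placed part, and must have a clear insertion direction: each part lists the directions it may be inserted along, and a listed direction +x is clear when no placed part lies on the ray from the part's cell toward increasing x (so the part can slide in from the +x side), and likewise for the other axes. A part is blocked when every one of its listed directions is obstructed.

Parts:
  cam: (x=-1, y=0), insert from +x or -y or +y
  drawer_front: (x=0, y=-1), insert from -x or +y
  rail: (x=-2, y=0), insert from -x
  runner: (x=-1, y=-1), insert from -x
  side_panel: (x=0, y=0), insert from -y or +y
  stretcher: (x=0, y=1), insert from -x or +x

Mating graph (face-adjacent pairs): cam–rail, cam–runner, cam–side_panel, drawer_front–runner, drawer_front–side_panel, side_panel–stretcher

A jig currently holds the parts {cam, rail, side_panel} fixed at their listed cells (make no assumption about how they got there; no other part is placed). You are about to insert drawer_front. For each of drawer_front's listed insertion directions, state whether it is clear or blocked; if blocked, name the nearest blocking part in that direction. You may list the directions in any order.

-x: ray from drawer_front(0, -1) has no placed part ⇒ clear
+y: nearest on ray is side_panel@(0, 0) ⇒ blocked

+y: blocked by side_panel; -x: clear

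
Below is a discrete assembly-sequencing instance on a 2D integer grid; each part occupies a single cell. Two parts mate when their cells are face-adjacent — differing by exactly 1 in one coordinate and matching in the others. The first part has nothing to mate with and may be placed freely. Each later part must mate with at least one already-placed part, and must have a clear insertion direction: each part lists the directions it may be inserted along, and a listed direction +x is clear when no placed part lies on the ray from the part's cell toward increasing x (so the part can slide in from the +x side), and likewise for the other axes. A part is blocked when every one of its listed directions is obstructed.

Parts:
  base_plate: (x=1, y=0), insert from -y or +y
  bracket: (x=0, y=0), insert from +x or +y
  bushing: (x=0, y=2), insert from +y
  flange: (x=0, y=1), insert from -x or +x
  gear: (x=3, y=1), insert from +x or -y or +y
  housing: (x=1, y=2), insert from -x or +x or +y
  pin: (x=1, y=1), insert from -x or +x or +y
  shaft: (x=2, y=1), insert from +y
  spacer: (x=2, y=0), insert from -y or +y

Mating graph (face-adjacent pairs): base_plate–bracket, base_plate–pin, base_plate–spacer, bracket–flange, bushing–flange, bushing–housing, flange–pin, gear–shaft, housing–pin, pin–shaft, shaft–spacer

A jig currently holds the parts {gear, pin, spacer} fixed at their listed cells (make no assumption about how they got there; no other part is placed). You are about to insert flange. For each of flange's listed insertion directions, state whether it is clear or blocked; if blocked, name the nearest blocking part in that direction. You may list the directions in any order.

+x: blocked by pin; -x: clear

-x: ray from flange(0, 1) has no placed part ⇒ clear
+x: nearest on ray is pin@(1, 1) ⇒ blocked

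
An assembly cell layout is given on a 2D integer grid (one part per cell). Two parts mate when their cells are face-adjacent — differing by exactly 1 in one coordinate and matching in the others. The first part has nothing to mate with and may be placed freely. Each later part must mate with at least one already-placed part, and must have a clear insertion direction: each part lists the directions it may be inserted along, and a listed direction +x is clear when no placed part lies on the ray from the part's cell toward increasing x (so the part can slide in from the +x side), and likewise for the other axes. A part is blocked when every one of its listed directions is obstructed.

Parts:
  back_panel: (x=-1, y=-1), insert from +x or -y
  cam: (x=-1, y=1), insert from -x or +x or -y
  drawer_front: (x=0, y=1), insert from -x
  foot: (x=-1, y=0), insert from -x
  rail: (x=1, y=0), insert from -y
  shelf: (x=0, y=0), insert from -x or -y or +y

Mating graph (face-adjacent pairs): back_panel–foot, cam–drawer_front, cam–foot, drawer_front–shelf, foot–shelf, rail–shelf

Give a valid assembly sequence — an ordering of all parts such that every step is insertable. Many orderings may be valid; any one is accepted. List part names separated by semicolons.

shelf; foot; drawer_front; cam; rail; back_panel

1. shelf@(0, 0) [-x clear] — {shelf}
2. foot@(-1, 0) [-x clear] — {foot, shelf}
3. drawer_front@(0, 1) [-x clear] — {drawer_front, foot, shelf}
4. cam@(-1, 1) [-x clear] — {cam, drawer_front, foot, shelf}
5. rail@(1, 0) [-y clear] — {cam, drawer_front, foot, rail, shelf}
6. back_panel@(-1, -1) [+x clear] — {back_panel, cam, drawer_front, foot, rail, shelf}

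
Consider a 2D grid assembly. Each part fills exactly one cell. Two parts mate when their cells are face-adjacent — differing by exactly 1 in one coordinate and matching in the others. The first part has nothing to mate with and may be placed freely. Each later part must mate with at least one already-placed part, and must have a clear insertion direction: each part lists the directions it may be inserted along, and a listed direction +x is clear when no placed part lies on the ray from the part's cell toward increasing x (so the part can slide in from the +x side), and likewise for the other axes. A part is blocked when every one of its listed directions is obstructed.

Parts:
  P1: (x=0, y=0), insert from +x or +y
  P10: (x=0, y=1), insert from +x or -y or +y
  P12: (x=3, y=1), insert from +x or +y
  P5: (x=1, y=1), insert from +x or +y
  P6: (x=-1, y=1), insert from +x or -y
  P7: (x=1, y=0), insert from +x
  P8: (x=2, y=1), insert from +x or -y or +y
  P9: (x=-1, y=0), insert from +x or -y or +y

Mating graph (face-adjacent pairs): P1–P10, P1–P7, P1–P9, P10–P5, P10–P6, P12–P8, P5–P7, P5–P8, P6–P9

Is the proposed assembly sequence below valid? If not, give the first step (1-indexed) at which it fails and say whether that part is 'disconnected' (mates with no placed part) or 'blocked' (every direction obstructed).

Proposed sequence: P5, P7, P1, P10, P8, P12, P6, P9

1. P5@(1, 1) [+x clear] — {P5}
2. P7@(1, 0) [+x clear] — {P5, P7}
3. P1@(0, 0) [+y clear] — {P1, P5, P7}
4. P10@(0, 1) [+y clear] — {P1, P10, P5, P7}
5. P8@(2, 1) [+x clear] — {P1, P10, P5, P7, P8}
6. P12@(3, 1) [+x clear] — {P1, P10, P12, P5, P7, P8}
7. P6@(-1, 1) [-y clear] — {P1, P10, P12, P5, P6, P7, P8}
8. P9@(-1, 0) [-y clear] — {P1, P10, P12, P5, P6, P7, P8, P9}

Valid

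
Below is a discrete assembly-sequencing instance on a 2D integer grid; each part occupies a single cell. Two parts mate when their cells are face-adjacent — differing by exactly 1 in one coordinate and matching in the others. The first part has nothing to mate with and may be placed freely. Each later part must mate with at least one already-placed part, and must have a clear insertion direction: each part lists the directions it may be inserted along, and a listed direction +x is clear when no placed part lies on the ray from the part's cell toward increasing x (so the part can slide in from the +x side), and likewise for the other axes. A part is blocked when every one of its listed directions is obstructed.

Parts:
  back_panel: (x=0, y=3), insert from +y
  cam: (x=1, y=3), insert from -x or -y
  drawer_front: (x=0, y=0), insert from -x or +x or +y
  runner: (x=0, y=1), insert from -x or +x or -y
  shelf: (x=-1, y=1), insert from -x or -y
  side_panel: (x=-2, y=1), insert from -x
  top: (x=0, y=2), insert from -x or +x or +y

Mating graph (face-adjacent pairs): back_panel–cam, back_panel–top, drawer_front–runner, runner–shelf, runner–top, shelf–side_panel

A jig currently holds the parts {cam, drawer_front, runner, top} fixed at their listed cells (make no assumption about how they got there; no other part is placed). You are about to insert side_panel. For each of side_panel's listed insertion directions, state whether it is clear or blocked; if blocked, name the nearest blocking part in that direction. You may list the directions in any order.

-x: clear

-x: ray from side_panel(-2, 1) has no placed part ⇒ clear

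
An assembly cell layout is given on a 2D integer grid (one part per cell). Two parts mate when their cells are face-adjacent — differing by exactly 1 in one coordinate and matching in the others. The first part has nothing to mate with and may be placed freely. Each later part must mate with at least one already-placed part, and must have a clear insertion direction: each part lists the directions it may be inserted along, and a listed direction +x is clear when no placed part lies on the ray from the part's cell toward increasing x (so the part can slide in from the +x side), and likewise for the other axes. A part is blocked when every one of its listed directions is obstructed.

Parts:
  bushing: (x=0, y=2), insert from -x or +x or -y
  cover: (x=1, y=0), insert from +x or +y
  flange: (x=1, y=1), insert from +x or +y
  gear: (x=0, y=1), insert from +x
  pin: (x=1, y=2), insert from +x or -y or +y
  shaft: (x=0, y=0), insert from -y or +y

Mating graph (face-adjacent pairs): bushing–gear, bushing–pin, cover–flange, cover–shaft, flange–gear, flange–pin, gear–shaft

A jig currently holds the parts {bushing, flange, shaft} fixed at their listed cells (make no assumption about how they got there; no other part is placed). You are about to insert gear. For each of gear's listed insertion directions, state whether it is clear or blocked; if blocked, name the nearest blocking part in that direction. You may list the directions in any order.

+x: blocked by flange

+x: nearest on ray is flange@(1, 1) ⇒ blocked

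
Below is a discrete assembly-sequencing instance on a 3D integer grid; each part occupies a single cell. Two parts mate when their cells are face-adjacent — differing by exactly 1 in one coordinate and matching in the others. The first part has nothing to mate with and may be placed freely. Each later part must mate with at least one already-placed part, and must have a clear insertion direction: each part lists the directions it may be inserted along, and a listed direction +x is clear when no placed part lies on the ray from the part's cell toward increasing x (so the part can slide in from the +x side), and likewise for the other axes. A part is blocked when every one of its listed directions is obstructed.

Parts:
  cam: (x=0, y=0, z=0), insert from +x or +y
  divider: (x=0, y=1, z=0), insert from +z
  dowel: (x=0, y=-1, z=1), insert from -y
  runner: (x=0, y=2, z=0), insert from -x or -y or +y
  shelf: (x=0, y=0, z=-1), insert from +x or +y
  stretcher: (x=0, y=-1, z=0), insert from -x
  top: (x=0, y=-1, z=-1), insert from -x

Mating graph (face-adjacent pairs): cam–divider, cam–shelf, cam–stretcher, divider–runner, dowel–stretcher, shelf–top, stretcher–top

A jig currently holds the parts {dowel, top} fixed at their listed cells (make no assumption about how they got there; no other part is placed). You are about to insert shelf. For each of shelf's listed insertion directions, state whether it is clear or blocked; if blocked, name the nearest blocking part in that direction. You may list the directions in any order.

+x: clear; +y: clear

+x: ray from shelf(0, 0, -1) has no placed part ⇒ clear
+y: ray from shelf(0, 0, -1) has no placed part ⇒ clear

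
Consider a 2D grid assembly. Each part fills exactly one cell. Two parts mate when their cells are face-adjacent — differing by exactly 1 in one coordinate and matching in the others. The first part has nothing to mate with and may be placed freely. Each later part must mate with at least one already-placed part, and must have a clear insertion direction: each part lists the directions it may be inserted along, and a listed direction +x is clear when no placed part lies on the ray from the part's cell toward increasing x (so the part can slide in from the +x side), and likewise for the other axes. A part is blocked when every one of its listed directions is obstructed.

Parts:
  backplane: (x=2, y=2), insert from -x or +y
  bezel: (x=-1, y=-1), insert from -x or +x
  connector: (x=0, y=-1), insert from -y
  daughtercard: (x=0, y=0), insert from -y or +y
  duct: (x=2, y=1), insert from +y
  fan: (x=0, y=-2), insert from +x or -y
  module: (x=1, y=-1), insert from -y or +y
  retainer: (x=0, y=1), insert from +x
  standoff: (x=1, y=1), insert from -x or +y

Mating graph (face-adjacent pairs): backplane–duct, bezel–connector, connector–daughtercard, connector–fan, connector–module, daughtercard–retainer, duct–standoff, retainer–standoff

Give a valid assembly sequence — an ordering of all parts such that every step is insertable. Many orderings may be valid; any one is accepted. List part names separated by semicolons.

1. retainer@(0, 1) [+x clear] — {retainer}
2. standoff@(1, 1) [+y clear] — {retainer, standoff}
3. duct@(2, 1) [+y clear] — {duct, retainer, standoff}
4. backplane@(2, 2) [-x clear] — {backplane, duct, retainer, standoff}
5. daughtercard@(0, 0) [-y clear] — {backplane, daughtercard, duct, retainer, standoff}
6. connector@(0, -1) [-y clear] — {backplane, connector, daughtercard, duct, retainer, standoff}
7. module@(1, -1) [-y clear] — {backplane, connector, daughtercard, duct, module, retainer, standoff}
8. bezel@(-1, -1) [-x clear] — {backplane, bezel, connector, daughtercard, duct, module, retainer, standoff}
9. fan@(0, -2) [+x clear] — {backplane, bezel, connector, daughtercard, duct, fan, module, retainer, standoff}

retainer; standoff; duct; backplane; daughtercard; connector; module; bezel; fan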